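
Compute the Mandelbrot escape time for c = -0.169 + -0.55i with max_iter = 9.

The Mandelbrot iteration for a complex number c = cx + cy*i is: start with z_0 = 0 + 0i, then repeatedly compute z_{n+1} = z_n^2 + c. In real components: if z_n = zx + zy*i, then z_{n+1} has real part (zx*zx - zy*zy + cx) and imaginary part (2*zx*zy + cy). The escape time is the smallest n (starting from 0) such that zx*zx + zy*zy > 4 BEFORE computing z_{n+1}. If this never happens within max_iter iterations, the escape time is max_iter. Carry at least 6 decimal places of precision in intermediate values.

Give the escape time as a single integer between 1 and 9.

Answer: 9

Derivation:
z_0 = 0 + 0i, c = -0.1690 + -0.5500i
Iter 1: z = -0.1690 + -0.5500i, |z|^2 = 0.3311
Iter 2: z = -0.4429 + -0.3641i, |z|^2 = 0.3288
Iter 3: z = -0.1054 + -0.2275i, |z|^2 = 0.0628
Iter 4: z = -0.2096 + -0.5021i, |z|^2 = 0.2960
Iter 5: z = -0.3771 + -0.3395i, |z|^2 = 0.2575
Iter 6: z = -0.1420 + -0.2939i, |z|^2 = 0.1066
Iter 7: z = -0.2352 + -0.4665i, |z|^2 = 0.2730
Iter 8: z = -0.3313 + -0.3305i, |z|^2 = 0.2190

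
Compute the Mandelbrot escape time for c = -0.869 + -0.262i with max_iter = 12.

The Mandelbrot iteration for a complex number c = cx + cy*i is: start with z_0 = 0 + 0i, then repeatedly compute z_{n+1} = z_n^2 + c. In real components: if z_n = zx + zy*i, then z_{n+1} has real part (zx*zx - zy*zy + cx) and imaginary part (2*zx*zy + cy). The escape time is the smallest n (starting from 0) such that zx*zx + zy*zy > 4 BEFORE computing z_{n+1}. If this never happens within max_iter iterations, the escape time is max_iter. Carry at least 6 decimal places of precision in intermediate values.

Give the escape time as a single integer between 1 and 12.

z_0 = 0 + 0i, c = -0.8690 + -0.2620i
Iter 1: z = -0.8690 + -0.2620i, |z|^2 = 0.8238
Iter 2: z = -0.1825 + 0.1934i, |z|^2 = 0.0707
Iter 3: z = -0.8731 + -0.3326i, |z|^2 = 0.8729
Iter 4: z = -0.2173 + 0.3187i, |z|^2 = 0.1488
Iter 5: z = -0.9234 + -0.4005i, |z|^2 = 1.0130
Iter 6: z = -0.1768 + 0.4777i, |z|^2 = 0.2594
Iter 7: z = -1.0659 + -0.4309i, |z|^2 = 1.3218
Iter 8: z = 0.0814 + 0.6567i, |z|^2 = 0.4378
Iter 9: z = -1.2936 + -0.1551i, |z|^2 = 1.6974
Iter 10: z = 0.7803 + 0.1392i, |z|^2 = 0.6283
Iter 11: z = -0.2795 + -0.0447i, |z|^2 = 0.0801

Answer: 12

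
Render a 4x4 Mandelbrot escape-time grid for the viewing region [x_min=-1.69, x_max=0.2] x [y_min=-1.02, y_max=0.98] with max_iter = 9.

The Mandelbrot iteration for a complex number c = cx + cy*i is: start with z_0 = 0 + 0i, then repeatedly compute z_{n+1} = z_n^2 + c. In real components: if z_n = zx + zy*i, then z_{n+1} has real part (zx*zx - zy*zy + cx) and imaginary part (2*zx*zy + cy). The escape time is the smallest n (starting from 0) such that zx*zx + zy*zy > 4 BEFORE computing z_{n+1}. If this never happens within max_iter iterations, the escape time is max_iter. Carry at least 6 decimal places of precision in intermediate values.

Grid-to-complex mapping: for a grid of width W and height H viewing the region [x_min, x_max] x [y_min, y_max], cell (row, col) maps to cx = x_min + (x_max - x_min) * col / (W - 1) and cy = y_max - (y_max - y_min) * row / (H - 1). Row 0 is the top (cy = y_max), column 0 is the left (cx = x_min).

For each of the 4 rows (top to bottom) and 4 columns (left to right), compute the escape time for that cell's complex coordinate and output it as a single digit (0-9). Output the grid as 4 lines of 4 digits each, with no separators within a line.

Answer: 2344
4999
4999
2344

Derivation:
(row=0, col=0): c = -1.6900 + 0.9800i → escape time 2
(row=0, col=1): c = -1.0600 + 0.9800i → escape time 3
(row=0, col=2): c = -0.4300 + 0.9800i → escape time 4
(row=0, col=3): c = 0.2000 + 0.9800i → escape time 4
(row=1, col=0): c = -1.6900 + 0.3133i → escape time 4
(row=1, col=1): c = -1.0600 + 0.3133i → escape time 9
(row=1, col=2): c = -0.4300 + 0.3133i → escape time 9
(row=1, col=3): c = 0.2000 + 0.3133i → escape time 9
(row=2, col=0): c = -1.6900 + -0.3533i → escape time 4
(row=2, col=1): c = -1.0600 + -0.3533i → escape time 9
(row=2, col=2): c = -0.4300 + -0.3533i → escape time 9
(row=2, col=3): c = 0.2000 + -0.3533i → escape time 9
(row=3, col=0): c = -1.6900 + -1.0200i → escape time 2
(row=3, col=1): c = -1.0600 + -1.0200i → escape time 3
(row=3, col=2): c = -0.4300 + -1.0200i → escape time 4
(row=3, col=3): c = 0.2000 + -1.0200i → escape time 4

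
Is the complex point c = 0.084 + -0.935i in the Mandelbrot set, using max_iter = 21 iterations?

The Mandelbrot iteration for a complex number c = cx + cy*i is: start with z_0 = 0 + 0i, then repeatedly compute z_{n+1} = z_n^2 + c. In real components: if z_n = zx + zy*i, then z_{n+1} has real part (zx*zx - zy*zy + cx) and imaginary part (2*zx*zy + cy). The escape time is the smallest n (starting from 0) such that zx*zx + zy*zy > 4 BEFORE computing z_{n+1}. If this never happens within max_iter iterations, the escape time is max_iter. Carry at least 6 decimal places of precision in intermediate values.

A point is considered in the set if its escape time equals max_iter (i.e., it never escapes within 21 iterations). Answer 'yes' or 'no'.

z_0 = 0 + 0i, c = 0.0840 + -0.9350i
Iter 1: z = 0.0840 + -0.9350i, |z|^2 = 0.8813
Iter 2: z = -0.7832 + -1.0921i, |z|^2 = 1.8060
Iter 3: z = -0.4953 + 0.7756i, |z|^2 = 0.8468
Iter 4: z = -0.2722 + -1.7033i, |z|^2 = 2.9752
Iter 5: z = -2.7430 + -0.0078i, |z|^2 = 7.5240
Escaped at iteration 5

Answer: no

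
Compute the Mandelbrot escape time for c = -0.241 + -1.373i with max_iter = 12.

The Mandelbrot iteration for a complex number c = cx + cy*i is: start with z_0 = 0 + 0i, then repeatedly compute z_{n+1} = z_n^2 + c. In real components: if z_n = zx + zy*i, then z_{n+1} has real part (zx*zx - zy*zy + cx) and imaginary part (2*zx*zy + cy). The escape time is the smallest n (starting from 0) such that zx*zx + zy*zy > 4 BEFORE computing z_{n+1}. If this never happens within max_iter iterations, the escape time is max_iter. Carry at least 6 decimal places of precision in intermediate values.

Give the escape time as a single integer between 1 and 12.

Answer: 2

Derivation:
z_0 = 0 + 0i, c = -0.2410 + -1.3730i
Iter 1: z = -0.2410 + -1.3730i, |z|^2 = 1.9432
Iter 2: z = -2.0680 + -0.7112i, |z|^2 = 4.7826
Escaped at iteration 2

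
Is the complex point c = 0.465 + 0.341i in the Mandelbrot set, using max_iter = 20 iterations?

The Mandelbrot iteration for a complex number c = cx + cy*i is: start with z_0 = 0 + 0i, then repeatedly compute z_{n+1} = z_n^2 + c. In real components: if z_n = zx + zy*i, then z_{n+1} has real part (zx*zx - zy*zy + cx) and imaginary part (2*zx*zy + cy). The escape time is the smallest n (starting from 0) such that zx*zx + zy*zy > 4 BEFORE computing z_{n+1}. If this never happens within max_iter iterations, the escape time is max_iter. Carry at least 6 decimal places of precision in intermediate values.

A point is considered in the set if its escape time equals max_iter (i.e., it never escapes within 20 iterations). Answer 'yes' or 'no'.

z_0 = 0 + 0i, c = 0.4650 + 0.3410i
Iter 1: z = 0.4650 + 0.3410i, |z|^2 = 0.3325
Iter 2: z = 0.5649 + 0.6581i, |z|^2 = 0.7523
Iter 3: z = 0.3510 + 1.0846i, |z|^2 = 1.2996
Iter 4: z = -0.5882 + 1.1025i, |z|^2 = 1.5613
Iter 5: z = -0.4045 + -0.9559i, |z|^2 = 1.0773
Iter 6: z = -0.2851 + 1.1142i, |z|^2 = 1.3228
Iter 7: z = -0.6952 + -0.2942i, |z|^2 = 0.5700
Iter 8: z = 0.8618 + 0.7502i, |z|^2 = 1.3054
Iter 9: z = 0.6449 + 1.6339i, |z|^2 = 3.0857
Iter 10: z = -1.7888 + 2.4486i, |z|^2 = 9.1956
Escaped at iteration 10

Answer: no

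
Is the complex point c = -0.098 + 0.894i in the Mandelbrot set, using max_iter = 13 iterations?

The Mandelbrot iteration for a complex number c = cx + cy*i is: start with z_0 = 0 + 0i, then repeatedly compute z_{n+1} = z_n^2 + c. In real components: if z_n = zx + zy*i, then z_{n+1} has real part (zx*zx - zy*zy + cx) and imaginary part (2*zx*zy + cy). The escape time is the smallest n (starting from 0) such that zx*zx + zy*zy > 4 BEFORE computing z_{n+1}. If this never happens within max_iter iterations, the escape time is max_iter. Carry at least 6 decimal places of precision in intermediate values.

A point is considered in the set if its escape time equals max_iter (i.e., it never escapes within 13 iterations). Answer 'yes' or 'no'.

Answer: yes

Derivation:
z_0 = 0 + 0i, c = -0.0980 + 0.8940i
Iter 1: z = -0.0980 + 0.8940i, |z|^2 = 0.8088
Iter 2: z = -0.8876 + 0.7188i, |z|^2 = 1.3045
Iter 3: z = 0.1733 + -0.3820i, |z|^2 = 0.1760
Iter 4: z = -0.2139 + 0.7616i, |z|^2 = 0.6258
Iter 5: z = -0.6323 + 0.5681i, |z|^2 = 0.7226
Iter 6: z = -0.0210 + 0.1755i, |z|^2 = 0.0312
Iter 7: z = -0.1284 + 0.8866i, |z|^2 = 0.8026
Iter 8: z = -0.8677 + 0.6664i, |z|^2 = 1.1969
Iter 9: z = 0.2108 + -0.2624i, |z|^2 = 0.1133
Iter 10: z = -0.1224 + 0.7834i, |z|^2 = 0.6287
Iter 11: z = -0.6967 + 0.7022i, |z|^2 = 0.9785
Iter 12: z = -0.1057 + -0.0845i, |z|^2 = 0.0183
Did not escape in 13 iterations → in set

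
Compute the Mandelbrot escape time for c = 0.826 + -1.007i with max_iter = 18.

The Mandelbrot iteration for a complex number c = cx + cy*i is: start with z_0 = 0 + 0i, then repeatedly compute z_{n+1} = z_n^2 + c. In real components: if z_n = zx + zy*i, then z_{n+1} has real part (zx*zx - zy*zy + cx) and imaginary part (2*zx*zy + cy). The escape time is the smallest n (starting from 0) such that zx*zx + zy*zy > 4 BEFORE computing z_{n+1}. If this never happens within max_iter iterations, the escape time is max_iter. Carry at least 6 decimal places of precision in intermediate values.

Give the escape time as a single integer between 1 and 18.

Answer: 2

Derivation:
z_0 = 0 + 0i, c = 0.8260 + -1.0070i
Iter 1: z = 0.8260 + -1.0070i, |z|^2 = 1.6963
Iter 2: z = 0.4942 + -2.6706i, |z|^2 = 7.3762
Escaped at iteration 2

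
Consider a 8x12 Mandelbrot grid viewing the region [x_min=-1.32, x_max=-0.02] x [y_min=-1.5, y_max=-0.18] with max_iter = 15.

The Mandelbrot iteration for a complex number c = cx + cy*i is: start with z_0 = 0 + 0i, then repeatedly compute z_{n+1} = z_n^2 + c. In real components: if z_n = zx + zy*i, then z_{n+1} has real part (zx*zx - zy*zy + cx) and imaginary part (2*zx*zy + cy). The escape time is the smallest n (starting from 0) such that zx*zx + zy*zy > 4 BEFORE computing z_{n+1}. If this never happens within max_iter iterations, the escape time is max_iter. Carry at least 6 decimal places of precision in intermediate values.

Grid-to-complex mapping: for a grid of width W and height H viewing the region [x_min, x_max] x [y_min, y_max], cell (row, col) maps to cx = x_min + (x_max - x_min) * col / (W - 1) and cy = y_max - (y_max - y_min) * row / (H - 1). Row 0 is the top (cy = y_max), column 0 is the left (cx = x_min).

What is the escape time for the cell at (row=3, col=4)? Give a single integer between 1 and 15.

z_0 = 0 + 0i, c = -0.5771 + -0.5400i
Iter 1: z = -0.5771 + -0.5400i, |z|^2 = 0.6247
Iter 2: z = -0.5356 + 0.0833i, |z|^2 = 0.2939
Iter 3: z = -0.2972 + -0.6293i, |z|^2 = 0.4843
Iter 4: z = -0.8848 + -0.1660i, |z|^2 = 0.8104
Iter 5: z = 0.1782 + -0.2462i, |z|^2 = 0.0924
Iter 6: z = -0.6060 + -0.6277i, |z|^2 = 0.7613
Iter 7: z = -0.6039 + 0.2208i, |z|^2 = 0.4135
Iter 8: z = -0.2612 + -0.8067i, |z|^2 = 0.7191
Iter 9: z = -1.1598 + -0.1186i, |z|^2 = 1.3591
Iter 10: z = 0.7539 + -0.2650i, |z|^2 = 0.6385
Iter 11: z = -0.0791 + -0.9395i, |z|^2 = 0.8889
Iter 12: z = -1.4535 + -0.3915i, |z|^2 = 2.2660
Iter 13: z = 1.3824 + 0.5980i, |z|^2 = 2.2685
Iter 14: z = 0.9762 + 1.1133i, |z|^2 = 2.1923

Answer: 15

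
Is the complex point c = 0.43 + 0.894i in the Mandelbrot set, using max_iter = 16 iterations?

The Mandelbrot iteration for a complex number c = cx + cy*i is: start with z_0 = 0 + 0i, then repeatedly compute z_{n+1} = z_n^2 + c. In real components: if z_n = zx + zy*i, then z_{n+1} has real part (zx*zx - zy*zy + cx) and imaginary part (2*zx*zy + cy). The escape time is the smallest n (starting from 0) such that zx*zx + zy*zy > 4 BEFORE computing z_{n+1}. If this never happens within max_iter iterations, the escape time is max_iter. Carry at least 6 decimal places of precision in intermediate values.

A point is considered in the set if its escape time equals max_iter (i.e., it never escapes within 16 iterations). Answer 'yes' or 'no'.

Answer: no

Derivation:
z_0 = 0 + 0i, c = 0.4300 + 0.8940i
Iter 1: z = 0.4300 + 0.8940i, |z|^2 = 0.9841
Iter 2: z = -0.1843 + 1.6628i, |z|^2 = 2.7990
Iter 3: z = -2.3011 + 0.2810i, |z|^2 = 5.3738
Escaped at iteration 3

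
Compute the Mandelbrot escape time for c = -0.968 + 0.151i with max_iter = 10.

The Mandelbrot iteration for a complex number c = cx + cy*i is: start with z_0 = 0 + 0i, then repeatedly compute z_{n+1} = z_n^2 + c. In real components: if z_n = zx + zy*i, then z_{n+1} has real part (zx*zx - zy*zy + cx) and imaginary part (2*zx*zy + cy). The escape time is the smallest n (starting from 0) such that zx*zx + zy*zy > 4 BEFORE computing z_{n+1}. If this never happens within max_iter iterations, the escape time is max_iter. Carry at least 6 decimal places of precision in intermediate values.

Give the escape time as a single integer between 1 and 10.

Answer: 10

Derivation:
z_0 = 0 + 0i, c = -0.9680 + 0.1510i
Iter 1: z = -0.9680 + 0.1510i, |z|^2 = 0.9598
Iter 2: z = -0.0538 + -0.1413i, |z|^2 = 0.0229
Iter 3: z = -0.9851 + 0.1662i, |z|^2 = 0.9980
Iter 4: z = -0.0252 + -0.1764i, |z|^2 = 0.0318
Iter 5: z = -0.9985 + 0.1599i, |z|^2 = 1.0226
Iter 6: z = 0.0034 + -0.1683i, |z|^2 = 0.0283
Iter 7: z = -0.9963 + 0.1498i, |z|^2 = 1.0151
Iter 8: z = 0.0022 + -0.1476i, |z|^2 = 0.0218
Iter 9: z = -0.9898 + 0.1503i, |z|^2 = 1.0023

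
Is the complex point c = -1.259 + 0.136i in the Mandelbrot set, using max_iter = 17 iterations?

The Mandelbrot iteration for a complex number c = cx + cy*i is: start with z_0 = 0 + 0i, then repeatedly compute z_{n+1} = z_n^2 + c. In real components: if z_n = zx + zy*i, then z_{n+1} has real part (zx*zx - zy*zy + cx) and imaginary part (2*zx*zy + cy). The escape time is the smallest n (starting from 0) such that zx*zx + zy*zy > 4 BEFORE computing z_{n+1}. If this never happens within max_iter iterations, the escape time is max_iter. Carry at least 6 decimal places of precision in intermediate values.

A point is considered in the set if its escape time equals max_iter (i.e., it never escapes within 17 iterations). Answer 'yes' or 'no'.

z_0 = 0 + 0i, c = -1.2590 + 0.1360i
Iter 1: z = -1.2590 + 0.1360i, |z|^2 = 1.6036
Iter 2: z = 0.3076 + -0.2064i, |z|^2 = 0.1372
Iter 3: z = -1.2070 + 0.0090i, |z|^2 = 1.4570
Iter 4: z = 0.1978 + 0.1143i, |z|^2 = 0.0522
Iter 5: z = -1.2329 + 0.1812i, |z|^2 = 1.5530
Iter 6: z = 0.2283 + -0.3108i, |z|^2 = 0.1487
Iter 7: z = -1.3035 + -0.0059i, |z|^2 = 1.6991
Iter 8: z = 0.4401 + 0.1514i, |z|^2 = 0.2166
Iter 9: z = -1.0883 + 0.2693i, |z|^2 = 1.2568
Iter 10: z = -0.1472 + -0.4501i, |z|^2 = 0.2243
Iter 11: z = -1.4399 + 0.2685i, |z|^2 = 2.1455
Iter 12: z = 0.7423 + -0.6373i, |z|^2 = 0.9571
Iter 13: z = -1.1141 + -0.8101i, |z|^2 = 1.8974
Iter 14: z = -0.6742 + 1.9410i, |z|^2 = 4.2220
Escaped at iteration 14

Answer: no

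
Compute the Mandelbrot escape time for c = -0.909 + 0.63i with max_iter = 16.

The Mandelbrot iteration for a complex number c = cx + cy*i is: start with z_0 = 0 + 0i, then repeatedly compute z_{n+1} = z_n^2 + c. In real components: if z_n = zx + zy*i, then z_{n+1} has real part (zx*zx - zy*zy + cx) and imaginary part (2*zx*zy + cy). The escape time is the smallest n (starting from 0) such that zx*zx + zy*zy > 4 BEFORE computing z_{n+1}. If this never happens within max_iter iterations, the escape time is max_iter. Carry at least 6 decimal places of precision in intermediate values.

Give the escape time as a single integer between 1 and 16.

z_0 = 0 + 0i, c = -0.9090 + 0.6300i
Iter 1: z = -0.9090 + 0.6300i, |z|^2 = 1.2232
Iter 2: z = -0.4796 + -0.5153i, |z|^2 = 0.4956
Iter 3: z = -0.9445 + 1.1243i, |z|^2 = 2.1563
Iter 4: z = -1.2810 + -1.4940i, |z|^2 = 3.8728
Iter 5: z = -1.5000 + 4.4574i, |z|^2 = 22.1188
Escaped at iteration 5

Answer: 5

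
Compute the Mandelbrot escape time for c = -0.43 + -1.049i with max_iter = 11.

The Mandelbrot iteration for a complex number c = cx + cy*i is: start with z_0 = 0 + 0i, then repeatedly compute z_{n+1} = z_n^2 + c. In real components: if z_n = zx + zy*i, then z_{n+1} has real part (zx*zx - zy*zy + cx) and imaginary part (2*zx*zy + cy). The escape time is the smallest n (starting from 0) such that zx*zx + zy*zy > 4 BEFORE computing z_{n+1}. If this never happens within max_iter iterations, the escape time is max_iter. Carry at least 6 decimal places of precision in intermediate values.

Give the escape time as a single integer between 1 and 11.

Answer: 4

Derivation:
z_0 = 0 + 0i, c = -0.4300 + -1.0490i
Iter 1: z = -0.4300 + -1.0490i, |z|^2 = 1.2853
Iter 2: z = -1.3455 + -0.1469i, |z|^2 = 1.8319
Iter 3: z = 1.3588 + -0.6538i, |z|^2 = 2.2738
Iter 4: z = 0.9889 + -2.8258i, |z|^2 = 8.9629
Escaped at iteration 4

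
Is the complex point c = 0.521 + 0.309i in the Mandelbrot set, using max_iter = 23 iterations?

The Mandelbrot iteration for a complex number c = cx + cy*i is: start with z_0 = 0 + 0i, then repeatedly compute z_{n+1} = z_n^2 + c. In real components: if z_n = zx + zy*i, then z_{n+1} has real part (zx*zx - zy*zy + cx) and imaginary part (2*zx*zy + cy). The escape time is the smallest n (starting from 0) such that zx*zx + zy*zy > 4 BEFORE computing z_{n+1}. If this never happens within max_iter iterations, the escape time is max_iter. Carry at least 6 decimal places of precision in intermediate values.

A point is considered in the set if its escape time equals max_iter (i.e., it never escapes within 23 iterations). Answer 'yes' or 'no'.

Answer: no

Derivation:
z_0 = 0 + 0i, c = 0.5210 + 0.3090i
Iter 1: z = 0.5210 + 0.3090i, |z|^2 = 0.3669
Iter 2: z = 0.6970 + 0.6310i, |z|^2 = 0.8839
Iter 3: z = 0.6086 + 1.1885i, |z|^2 = 1.7830
Iter 4: z = -0.5212 + 1.7557i, |z|^2 = 3.3542
Iter 5: z = -2.2899 + -1.5211i, |z|^2 = 7.5577
Escaped at iteration 5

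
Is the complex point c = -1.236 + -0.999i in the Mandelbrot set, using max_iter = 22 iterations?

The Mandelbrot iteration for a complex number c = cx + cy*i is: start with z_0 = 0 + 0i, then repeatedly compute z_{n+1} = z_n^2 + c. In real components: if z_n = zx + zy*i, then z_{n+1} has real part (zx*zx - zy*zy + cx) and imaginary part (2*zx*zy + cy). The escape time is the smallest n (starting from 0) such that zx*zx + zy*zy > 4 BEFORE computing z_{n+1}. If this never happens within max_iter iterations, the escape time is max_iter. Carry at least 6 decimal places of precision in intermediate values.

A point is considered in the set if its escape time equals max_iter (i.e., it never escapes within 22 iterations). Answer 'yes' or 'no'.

Answer: no

Derivation:
z_0 = 0 + 0i, c = -1.2360 + -0.9990i
Iter 1: z = -1.2360 + -0.9990i, |z|^2 = 2.5257
Iter 2: z = -0.7063 + 1.4705i, |z|^2 = 2.6613
Iter 3: z = -2.8996 + -3.0763i, |z|^2 = 17.8711
Escaped at iteration 3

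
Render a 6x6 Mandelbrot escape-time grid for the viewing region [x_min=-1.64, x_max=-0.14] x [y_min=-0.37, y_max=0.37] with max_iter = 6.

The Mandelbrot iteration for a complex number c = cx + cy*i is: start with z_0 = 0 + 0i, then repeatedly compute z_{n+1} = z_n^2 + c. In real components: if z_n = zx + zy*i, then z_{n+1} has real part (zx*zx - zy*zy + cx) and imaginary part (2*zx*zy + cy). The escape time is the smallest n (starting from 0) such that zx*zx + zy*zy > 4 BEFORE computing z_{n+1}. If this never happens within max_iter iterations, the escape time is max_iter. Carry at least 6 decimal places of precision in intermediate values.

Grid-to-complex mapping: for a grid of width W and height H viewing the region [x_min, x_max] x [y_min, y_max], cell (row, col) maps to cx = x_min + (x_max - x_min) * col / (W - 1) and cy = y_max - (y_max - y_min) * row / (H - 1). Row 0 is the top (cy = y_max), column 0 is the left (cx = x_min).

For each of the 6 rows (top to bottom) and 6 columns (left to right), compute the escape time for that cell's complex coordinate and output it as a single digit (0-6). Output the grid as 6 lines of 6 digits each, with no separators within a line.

Answer: 466666
466666
666666
666666
466666
466666

Derivation:
(row=0, col=0): c = -1.6400 + 0.3700i → escape time 4
(row=0, col=1): c = -1.3400 + 0.3700i → escape time 6
(row=0, col=2): c = -1.0400 + 0.3700i → escape time 6
(row=0, col=3): c = -0.7400 + 0.3700i → escape time 6
(row=0, col=4): c = -0.4400 + 0.3700i → escape time 6
(row=0, col=5): c = -0.1400 + 0.3700i → escape time 6
(row=1, col=0): c = -1.6400 + 0.2220i → escape time 4
(row=1, col=1): c = -1.3400 + 0.2220i → escape time 6
(row=1, col=2): c = -1.0400 + 0.2220i → escape time 6
(row=1, col=3): c = -0.7400 + 0.2220i → escape time 6
(row=1, col=4): c = -0.4400 + 0.2220i → escape time 6
(row=1, col=5): c = -0.1400 + 0.2220i → escape time 6
(row=2, col=0): c = -1.6400 + 0.0740i → escape time 6
(row=2, col=1): c = -1.3400 + 0.0740i → escape time 6
(row=2, col=2): c = -1.0400 + 0.0740i → escape time 6
(row=2, col=3): c = -0.7400 + 0.0740i → escape time 6
(row=2, col=4): c = -0.4400 + 0.0740i → escape time 6
(row=2, col=5): c = -0.1400 + 0.0740i → escape time 6
(row=3, col=0): c = -1.6400 + -0.0740i → escape time 6
(row=3, col=1): c = -1.3400 + -0.0740i → escape time 6
(row=3, col=2): c = -1.0400 + -0.0740i → escape time 6
(row=3, col=3): c = -0.7400 + -0.0740i → escape time 6
(row=3, col=4): c = -0.4400 + -0.0740i → escape time 6
(row=3, col=5): c = -0.1400 + -0.0740i → escape time 6
(row=4, col=0): c = -1.6400 + -0.2220i → escape time 4
(row=4, col=1): c = -1.3400 + -0.2220i → escape time 6
(row=4, col=2): c = -1.0400 + -0.2220i → escape time 6
(row=4, col=3): c = -0.7400 + -0.2220i → escape time 6
(row=4, col=4): c = -0.4400 + -0.2220i → escape time 6
(row=4, col=5): c = -0.1400 + -0.2220i → escape time 6
(row=5, col=0): c = -1.6400 + -0.3700i → escape time 4
(row=5, col=1): c = -1.3400 + -0.3700i → escape time 6
(row=5, col=2): c = -1.0400 + -0.3700i → escape time 6
(row=5, col=3): c = -0.7400 + -0.3700i → escape time 6
(row=5, col=4): c = -0.4400 + -0.3700i → escape time 6
(row=5, col=5): c = -0.1400 + -0.3700i → escape time 6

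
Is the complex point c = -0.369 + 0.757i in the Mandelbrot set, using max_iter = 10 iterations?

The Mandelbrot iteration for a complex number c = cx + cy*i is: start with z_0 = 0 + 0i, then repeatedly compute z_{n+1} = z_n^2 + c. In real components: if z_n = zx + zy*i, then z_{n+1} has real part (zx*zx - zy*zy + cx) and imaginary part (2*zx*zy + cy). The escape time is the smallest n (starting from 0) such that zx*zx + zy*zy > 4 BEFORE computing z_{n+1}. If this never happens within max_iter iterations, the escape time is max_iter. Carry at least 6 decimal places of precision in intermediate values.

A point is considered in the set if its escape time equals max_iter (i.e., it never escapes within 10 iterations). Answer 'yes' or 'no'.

z_0 = 0 + 0i, c = -0.3690 + 0.7570i
Iter 1: z = -0.3690 + 0.7570i, |z|^2 = 0.7092
Iter 2: z = -0.8059 + 0.1983i, |z|^2 = 0.6888
Iter 3: z = 0.2411 + 0.4373i, |z|^2 = 0.2494
Iter 4: z = -0.5021 + 0.9679i, |z|^2 = 1.1889
Iter 5: z = -1.0537 + -0.2150i, |z|^2 = 1.1565
Iter 6: z = 0.6951 + 1.2101i, |z|^2 = 1.9474
Iter 7: z = -1.3502 + 2.4392i, |z|^2 = 7.7726
Escaped at iteration 7

Answer: no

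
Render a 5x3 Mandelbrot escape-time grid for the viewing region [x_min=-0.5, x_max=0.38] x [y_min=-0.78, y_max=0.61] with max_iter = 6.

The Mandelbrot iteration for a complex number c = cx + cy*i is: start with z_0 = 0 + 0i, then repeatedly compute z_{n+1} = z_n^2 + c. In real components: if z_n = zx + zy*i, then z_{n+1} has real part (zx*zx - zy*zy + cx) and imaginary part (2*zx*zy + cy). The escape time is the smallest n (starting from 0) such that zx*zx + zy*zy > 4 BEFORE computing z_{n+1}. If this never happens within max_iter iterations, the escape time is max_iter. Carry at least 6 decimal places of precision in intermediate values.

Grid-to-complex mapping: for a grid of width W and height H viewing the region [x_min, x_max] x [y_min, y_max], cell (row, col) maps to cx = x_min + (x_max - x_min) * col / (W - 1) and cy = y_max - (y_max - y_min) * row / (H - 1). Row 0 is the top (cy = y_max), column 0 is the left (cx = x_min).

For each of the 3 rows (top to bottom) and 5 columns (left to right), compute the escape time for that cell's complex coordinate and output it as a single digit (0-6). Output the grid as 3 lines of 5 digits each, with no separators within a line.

Answer: 66666
66666
66654

Derivation:
(row=0, col=0): c = -0.5000 + 0.6100i → escape time 6
(row=0, col=1): c = -0.2800 + 0.6100i → escape time 6
(row=0, col=2): c = -0.0600 + 0.6100i → escape time 6
(row=0, col=3): c = 0.1600 + 0.6100i → escape time 6
(row=0, col=4): c = 0.3800 + 0.6100i → escape time 6
(row=1, col=0): c = -0.5000 + -0.0850i → escape time 6
(row=1, col=1): c = -0.2800 + -0.0850i → escape time 6
(row=1, col=2): c = -0.0600 + -0.0850i → escape time 6
(row=1, col=3): c = 0.1600 + -0.0850i → escape time 6
(row=1, col=4): c = 0.3800 + -0.0850i → escape time 6
(row=2, col=0): c = -0.5000 + -0.7800i → escape time 6
(row=2, col=1): c = -0.2800 + -0.7800i → escape time 6
(row=2, col=2): c = -0.0600 + -0.7800i → escape time 6
(row=2, col=3): c = 0.1600 + -0.7800i → escape time 5
(row=2, col=4): c = 0.3800 + -0.7800i → escape time 4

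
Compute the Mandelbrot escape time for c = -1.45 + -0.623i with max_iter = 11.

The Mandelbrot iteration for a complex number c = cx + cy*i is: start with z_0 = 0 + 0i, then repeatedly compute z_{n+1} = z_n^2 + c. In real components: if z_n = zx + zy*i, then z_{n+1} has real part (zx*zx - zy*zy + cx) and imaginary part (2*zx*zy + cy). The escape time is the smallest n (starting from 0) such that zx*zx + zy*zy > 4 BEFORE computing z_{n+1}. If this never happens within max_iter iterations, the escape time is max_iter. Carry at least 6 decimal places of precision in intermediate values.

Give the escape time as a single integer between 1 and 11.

z_0 = 0 + 0i, c = -1.4500 + -0.6230i
Iter 1: z = -1.4500 + -0.6230i, |z|^2 = 2.4906
Iter 2: z = 0.2644 + 1.1837i, |z|^2 = 1.4710
Iter 3: z = -2.7813 + 0.0029i, |z|^2 = 7.7354
Escaped at iteration 3

Answer: 3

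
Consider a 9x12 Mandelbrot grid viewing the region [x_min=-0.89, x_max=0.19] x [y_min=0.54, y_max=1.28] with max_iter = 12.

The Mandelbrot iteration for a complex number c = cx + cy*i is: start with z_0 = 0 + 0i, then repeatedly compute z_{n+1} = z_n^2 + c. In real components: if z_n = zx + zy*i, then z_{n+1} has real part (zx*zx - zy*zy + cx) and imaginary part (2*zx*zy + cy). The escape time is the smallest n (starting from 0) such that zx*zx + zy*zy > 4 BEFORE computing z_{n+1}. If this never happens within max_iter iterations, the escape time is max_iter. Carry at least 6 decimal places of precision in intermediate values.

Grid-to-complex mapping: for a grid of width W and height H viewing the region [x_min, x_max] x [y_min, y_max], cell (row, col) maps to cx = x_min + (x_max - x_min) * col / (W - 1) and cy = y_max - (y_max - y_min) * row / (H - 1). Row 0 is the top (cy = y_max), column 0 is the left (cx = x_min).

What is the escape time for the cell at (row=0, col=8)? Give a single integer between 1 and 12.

Answer: 2

Derivation:
z_0 = 0 + 0i, c = 0.1900 + 1.2800i
Iter 1: z = 0.1900 + 1.2800i, |z|^2 = 1.6745
Iter 2: z = -1.4123 + 1.7664i, |z|^2 = 5.1148
Escaped at iteration 2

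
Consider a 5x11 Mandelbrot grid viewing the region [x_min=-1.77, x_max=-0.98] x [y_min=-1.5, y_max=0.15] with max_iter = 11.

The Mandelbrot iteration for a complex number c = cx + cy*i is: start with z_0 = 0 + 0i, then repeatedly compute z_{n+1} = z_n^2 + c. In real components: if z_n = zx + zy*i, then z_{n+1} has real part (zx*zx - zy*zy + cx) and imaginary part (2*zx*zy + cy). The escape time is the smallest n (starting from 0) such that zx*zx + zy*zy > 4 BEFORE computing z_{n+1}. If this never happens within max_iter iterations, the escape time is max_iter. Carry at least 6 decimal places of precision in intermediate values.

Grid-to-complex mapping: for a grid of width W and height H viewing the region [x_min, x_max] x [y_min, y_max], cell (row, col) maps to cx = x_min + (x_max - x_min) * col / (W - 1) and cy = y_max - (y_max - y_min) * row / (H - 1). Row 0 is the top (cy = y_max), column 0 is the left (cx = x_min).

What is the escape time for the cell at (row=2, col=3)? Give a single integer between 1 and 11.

z_0 = 0 + 0i, c = -1.1775 + -0.1800i
Iter 1: z = -1.1775 + -0.1800i, |z|^2 = 1.4189
Iter 2: z = 0.1766 + 0.2439i, |z|^2 = 0.0907
Iter 3: z = -1.2058 + -0.0939i, |z|^2 = 1.4628
Iter 4: z = 0.2676 + 0.0463i, |z|^2 = 0.0738
Iter 5: z = -1.1080 + -0.1552i, |z|^2 = 1.2518
Iter 6: z = 0.0261 + 0.1639i, |z|^2 = 0.0276
Iter 7: z = -1.2037 + -0.1714i, |z|^2 = 1.4783
Iter 8: z = 0.2420 + 0.2327i, |z|^2 = 0.1127
Iter 9: z = -1.1731 + -0.0674i, |z|^2 = 1.3807
Iter 10: z = 0.1941 + -0.0219i, |z|^2 = 0.0382

Answer: 11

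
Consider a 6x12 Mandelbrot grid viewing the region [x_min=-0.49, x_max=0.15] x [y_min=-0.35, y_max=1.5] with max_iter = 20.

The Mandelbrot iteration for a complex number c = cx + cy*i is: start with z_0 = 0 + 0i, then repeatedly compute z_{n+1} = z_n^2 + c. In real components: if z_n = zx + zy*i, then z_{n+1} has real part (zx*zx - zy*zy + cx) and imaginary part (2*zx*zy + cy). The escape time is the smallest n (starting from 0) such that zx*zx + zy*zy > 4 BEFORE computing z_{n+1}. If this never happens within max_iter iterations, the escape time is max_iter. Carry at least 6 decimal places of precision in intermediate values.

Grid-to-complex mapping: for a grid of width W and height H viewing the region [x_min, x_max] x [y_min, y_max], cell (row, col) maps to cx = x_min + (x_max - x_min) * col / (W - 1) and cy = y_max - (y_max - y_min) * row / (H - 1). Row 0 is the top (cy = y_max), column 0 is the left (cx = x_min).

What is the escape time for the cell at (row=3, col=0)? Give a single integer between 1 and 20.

Answer: 4

Derivation:
z_0 = 0 + 0i, c = -0.4900 + 0.9955i
Iter 1: z = -0.4900 + 0.9955i, |z|^2 = 1.2310
Iter 2: z = -1.2408 + 0.0199i, |z|^2 = 1.5401
Iter 3: z = 1.0493 + 0.9460i, |z|^2 = 1.9960
Iter 4: z = -0.2841 + 2.9808i, |z|^2 = 8.9656
Escaped at iteration 4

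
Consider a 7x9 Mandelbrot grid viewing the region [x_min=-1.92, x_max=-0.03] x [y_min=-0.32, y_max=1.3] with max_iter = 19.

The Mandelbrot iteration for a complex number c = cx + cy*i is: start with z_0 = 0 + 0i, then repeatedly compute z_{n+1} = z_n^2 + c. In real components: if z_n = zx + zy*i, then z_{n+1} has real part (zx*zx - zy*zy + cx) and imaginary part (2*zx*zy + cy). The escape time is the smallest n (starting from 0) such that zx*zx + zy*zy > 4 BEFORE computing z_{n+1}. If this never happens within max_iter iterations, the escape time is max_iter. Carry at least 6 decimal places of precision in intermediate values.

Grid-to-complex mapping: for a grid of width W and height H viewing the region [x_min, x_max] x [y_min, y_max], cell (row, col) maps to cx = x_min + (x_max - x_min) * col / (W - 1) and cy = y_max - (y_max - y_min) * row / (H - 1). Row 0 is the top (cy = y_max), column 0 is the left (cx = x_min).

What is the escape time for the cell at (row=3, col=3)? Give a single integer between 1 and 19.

Answer: 4

Derivation:
z_0 = 0 + 0i, c = -0.9750 + 0.6925i
Iter 1: z = -0.9750 + 0.6925i, |z|^2 = 1.4302
Iter 2: z = -0.5039 + -0.6579i, |z|^2 = 0.6867
Iter 3: z = -1.1539 + 1.3555i, |z|^2 = 3.1689
Iter 4: z = -1.4811 + -2.4357i, |z|^2 = 8.1264
Escaped at iteration 4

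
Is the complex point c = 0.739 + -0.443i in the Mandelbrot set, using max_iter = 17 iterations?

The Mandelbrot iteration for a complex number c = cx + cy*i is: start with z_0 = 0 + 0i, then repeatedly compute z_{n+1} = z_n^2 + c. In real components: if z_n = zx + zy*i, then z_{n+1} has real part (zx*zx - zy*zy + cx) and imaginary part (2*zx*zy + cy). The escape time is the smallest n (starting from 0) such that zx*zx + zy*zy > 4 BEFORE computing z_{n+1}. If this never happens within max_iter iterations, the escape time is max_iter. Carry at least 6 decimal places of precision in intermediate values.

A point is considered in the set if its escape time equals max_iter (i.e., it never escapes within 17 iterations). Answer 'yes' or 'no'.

z_0 = 0 + 0i, c = 0.7390 + -0.4430i
Iter 1: z = 0.7390 + -0.4430i, |z|^2 = 0.7424
Iter 2: z = 1.0889 + -1.0978i, |z|^2 = 2.3907
Iter 3: z = 0.7196 + -2.8336i, |z|^2 = 8.5472
Escaped at iteration 3

Answer: no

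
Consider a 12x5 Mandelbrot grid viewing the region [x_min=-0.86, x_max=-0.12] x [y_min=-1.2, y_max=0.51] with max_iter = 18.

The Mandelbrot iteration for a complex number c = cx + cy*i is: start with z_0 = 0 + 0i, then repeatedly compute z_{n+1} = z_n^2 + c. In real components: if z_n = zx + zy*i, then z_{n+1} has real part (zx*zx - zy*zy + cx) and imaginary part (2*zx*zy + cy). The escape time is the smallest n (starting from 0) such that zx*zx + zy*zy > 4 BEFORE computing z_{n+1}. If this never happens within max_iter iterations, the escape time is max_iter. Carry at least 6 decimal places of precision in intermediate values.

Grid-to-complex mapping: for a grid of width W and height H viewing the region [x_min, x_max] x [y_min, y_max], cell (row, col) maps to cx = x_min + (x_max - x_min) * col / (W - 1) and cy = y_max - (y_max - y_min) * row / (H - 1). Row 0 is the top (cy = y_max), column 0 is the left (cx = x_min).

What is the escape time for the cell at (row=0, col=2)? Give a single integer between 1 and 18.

z_0 = 0 + 0i, c = -0.7255 + 0.5100i
Iter 1: z = -0.7255 + 0.5100i, |z|^2 = 0.7864
Iter 2: z = -0.4593 + -0.2300i, |z|^2 = 0.2638
Iter 3: z = -0.5674 + 0.7212i, |z|^2 = 0.8421
Iter 4: z = -0.9237 + -0.3085i, |z|^2 = 0.9483
Iter 5: z = 0.0326 + 1.0798i, |z|^2 = 1.1671
Iter 6: z = -1.8905 + 0.5803i, |z|^2 = 3.9106
Iter 7: z = 2.5116 + -1.6842i, |z|^2 = 9.1446
Escaped at iteration 7

Answer: 7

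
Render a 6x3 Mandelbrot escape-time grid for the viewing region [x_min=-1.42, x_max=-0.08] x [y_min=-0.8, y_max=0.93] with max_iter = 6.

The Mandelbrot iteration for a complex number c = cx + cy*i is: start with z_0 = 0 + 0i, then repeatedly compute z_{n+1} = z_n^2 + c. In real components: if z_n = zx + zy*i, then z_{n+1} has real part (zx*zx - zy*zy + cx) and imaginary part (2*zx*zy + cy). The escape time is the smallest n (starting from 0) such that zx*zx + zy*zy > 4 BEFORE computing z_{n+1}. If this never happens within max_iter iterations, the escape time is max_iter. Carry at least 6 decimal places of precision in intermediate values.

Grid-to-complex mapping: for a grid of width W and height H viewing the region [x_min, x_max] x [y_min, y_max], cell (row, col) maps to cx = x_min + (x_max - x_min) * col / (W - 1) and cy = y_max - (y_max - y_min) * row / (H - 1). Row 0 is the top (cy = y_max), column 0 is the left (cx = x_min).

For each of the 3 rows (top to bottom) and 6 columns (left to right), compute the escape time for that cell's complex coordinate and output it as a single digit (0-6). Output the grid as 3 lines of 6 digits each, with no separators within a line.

(row=0, col=0): c = -1.4200 + 0.9300i → escape time 3
(row=0, col=1): c = -1.1520 + 0.9300i → escape time 3
(row=0, col=2): c = -0.8840 + 0.9300i → escape time 3
(row=0, col=3): c = -0.6160 + 0.9300i → escape time 4
(row=0, col=4): c = -0.3480 + 0.9300i → escape time 5
(row=0, col=5): c = -0.0800 + 0.9300i → escape time 6
(row=1, col=0): c = -1.4200 + 0.0650i → escape time 6
(row=1, col=1): c = -1.1520 + 0.0650i → escape time 6
(row=1, col=2): c = -0.8840 + 0.0650i → escape time 6
(row=1, col=3): c = -0.6160 + 0.0650i → escape time 6
(row=1, col=4): c = -0.3480 + 0.0650i → escape time 6
(row=1, col=5): c = -0.0800 + 0.0650i → escape time 6
(row=2, col=0): c = -1.4200 + -0.8000i → escape time 3
(row=2, col=1): c = -1.1520 + -0.8000i → escape time 3
(row=2, col=2): c = -0.8840 + -0.8000i → escape time 4
(row=2, col=3): c = -0.6160 + -0.8000i → escape time 4
(row=2, col=4): c = -0.3480 + -0.8000i → escape time 6
(row=2, col=5): c = -0.0800 + -0.8000i → escape time 6

Answer: 333456
666666
334466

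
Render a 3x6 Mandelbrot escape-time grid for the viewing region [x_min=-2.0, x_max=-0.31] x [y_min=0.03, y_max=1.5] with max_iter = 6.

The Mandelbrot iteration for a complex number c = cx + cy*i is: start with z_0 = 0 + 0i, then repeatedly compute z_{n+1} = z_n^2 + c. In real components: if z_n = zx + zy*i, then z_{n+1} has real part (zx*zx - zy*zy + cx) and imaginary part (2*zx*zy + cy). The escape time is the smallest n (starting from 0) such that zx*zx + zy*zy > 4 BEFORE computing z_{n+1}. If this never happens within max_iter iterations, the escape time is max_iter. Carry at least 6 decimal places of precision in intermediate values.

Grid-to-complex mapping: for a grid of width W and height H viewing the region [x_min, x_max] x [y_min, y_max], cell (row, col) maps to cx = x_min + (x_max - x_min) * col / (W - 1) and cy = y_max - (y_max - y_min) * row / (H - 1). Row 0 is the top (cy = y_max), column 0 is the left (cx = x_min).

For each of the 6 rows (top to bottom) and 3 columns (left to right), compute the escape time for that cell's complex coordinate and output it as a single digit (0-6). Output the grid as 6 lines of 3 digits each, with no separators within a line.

(row=0, col=0): c = -2.0000 + 1.5000i → escape time 1
(row=0, col=1): c = -1.1550 + 1.5000i → escape time 2
(row=0, col=2): c = -0.3100 + 1.5000i → escape time 2
(row=1, col=0): c = -2.0000 + 1.2060i → escape time 1
(row=1, col=1): c = -1.1550 + 1.2060i → escape time 2
(row=1, col=2): c = -0.3100 + 1.2060i → escape time 3
(row=2, col=0): c = -2.0000 + 0.9120i → escape time 1
(row=2, col=1): c = -1.1550 + 0.9120i → escape time 3
(row=2, col=2): c = -0.3100 + 0.9120i → escape time 6
(row=3, col=0): c = -2.0000 + 0.6180i → escape time 1
(row=3, col=1): c = -1.1550 + 0.6180i → escape time 3
(row=3, col=2): c = -0.3100 + 0.6180i → escape time 6
(row=4, col=0): c = -2.0000 + 0.3240i → escape time 1
(row=4, col=1): c = -1.1550 + 0.3240i → escape time 6
(row=4, col=2): c = -0.3100 + 0.3240i → escape time 6
(row=5, col=0): c = -2.0000 + 0.0300i → escape time 1
(row=5, col=1): c = -1.1550 + 0.0300i → escape time 6
(row=5, col=2): c = -0.3100 + 0.0300i → escape time 6

Answer: 122
123
136
136
166
166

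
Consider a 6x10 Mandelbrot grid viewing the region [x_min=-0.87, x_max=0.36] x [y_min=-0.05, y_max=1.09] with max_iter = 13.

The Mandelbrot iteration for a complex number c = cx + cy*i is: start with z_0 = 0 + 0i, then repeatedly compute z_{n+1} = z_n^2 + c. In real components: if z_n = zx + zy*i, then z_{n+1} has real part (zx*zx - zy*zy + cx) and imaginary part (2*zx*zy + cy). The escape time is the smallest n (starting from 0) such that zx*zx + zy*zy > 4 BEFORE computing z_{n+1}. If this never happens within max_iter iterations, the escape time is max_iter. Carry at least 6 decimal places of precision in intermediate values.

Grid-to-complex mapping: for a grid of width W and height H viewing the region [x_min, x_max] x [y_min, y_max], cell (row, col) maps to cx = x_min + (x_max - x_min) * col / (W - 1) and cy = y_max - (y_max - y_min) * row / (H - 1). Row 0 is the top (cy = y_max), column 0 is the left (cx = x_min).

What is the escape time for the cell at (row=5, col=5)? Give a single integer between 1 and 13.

z_0 = 0 + 0i, c = 0.3600 + 0.4567i
Iter 1: z = 0.3600 + 0.4567i, |z|^2 = 0.3381
Iter 2: z = 0.2811 + 0.7855i, |z|^2 = 0.6960
Iter 3: z = -0.1780 + 0.8982i, |z|^2 = 0.8384
Iter 4: z = -0.4151 + 0.1370i, |z|^2 = 0.1910
Iter 5: z = 0.5135 + 0.3430i, |z|^2 = 0.3813
Iter 6: z = 0.5061 + 0.8089i, |z|^2 = 0.9104
Iter 7: z = -0.0382 + 1.2754i, |z|^2 = 1.6281
Iter 8: z = -1.2652 + 0.3592i, |z|^2 = 1.7297
Iter 9: z = 1.8317 + -0.4523i, |z|^2 = 3.5596
Iter 10: z = 3.5104 + -1.2003i, |z|^2 = 13.7637
Escaped at iteration 10

Answer: 10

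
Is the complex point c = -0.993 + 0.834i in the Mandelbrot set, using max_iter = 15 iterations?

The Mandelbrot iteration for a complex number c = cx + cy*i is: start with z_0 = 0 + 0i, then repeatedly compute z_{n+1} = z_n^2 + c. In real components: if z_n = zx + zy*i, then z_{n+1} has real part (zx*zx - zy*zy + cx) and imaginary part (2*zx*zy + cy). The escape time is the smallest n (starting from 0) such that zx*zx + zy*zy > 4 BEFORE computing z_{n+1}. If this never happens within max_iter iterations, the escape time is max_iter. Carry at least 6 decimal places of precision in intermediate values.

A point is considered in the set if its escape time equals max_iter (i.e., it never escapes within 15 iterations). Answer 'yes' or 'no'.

Answer: no

Derivation:
z_0 = 0 + 0i, c = -0.9930 + 0.8340i
Iter 1: z = -0.9930 + 0.8340i, |z|^2 = 1.6816
Iter 2: z = -0.7025 + -0.8223i, |z|^2 = 1.1697
Iter 3: z = -1.1757 + 1.9894i, |z|^2 = 5.3399
Escaped at iteration 3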